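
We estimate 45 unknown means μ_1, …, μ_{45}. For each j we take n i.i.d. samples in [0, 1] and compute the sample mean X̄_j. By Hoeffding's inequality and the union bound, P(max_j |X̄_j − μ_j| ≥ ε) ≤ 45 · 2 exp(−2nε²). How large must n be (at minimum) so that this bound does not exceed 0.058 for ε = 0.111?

Need 2·45·exp(−2nε²) ≤ 0.058, i.e. exp(−2nε²) ≤ 0.058/90.
So 2nε² ≥ ln(90/0.058) = 7.347122.
Hence n ≥ 7.347122/(2·0.111²) = 298.154.
The smallest integer n is 299.

299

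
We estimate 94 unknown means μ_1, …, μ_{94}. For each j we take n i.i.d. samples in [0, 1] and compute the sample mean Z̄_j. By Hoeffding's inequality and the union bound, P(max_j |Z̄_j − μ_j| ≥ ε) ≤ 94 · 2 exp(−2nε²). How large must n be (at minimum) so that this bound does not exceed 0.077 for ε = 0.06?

Need 2·94·exp(−2nε²) ≤ 0.077, i.e. exp(−2nε²) ≤ 0.077/188.
So 2nε² ≥ ln(188/0.077) = 7.800392.
Hence n ≥ 7.800392/(2·0.06²) = 1083.388.
The smallest integer n is 1084.

1084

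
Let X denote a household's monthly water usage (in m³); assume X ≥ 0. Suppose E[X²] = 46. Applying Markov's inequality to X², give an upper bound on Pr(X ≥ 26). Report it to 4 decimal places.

Since X ≥ 0, the event {X ≥ 26} is the same as {X² ≥ 676}.
Markov's inequality applied to X² gives Pr(X² ≥ 676) ≤ E[X²]/676 = 46/676 = 0.0680.

0.0680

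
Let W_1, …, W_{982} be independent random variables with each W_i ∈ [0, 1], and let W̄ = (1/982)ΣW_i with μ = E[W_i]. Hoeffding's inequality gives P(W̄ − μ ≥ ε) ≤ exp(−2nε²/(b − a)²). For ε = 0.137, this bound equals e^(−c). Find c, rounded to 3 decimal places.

36.862

c = 2nε²/(b − a)² = 2·982·0.137² / 1² = 36.8623.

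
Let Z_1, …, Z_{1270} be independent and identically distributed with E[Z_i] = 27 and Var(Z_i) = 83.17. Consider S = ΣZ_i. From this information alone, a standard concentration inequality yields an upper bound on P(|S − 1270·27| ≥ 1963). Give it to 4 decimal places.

0.0274

With mean and variance of each term known, Chebyshev's inequality bounds the deviation of the sum (or sample mean).
Var(S) = n·Var(Z_i) = 1270·83.17 = 105625.9.
Chebyshev: P(|S − 1270·27| ≥ 1963) ≤ Var(S)/1963² = 105625.9/3853369 = 0.0274.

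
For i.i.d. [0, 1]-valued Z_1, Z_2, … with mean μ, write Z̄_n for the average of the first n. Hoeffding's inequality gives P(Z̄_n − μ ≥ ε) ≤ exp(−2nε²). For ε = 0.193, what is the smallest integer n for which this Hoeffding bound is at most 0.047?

42

Require exp(−2nε²) ≤ 0.047, i.e. 2nε² ≥ ln(1/0.047) = 3.057608.
So n ≥ 3.057608 / (2·0.193²) = 41.043.
The smallest integer n is 42.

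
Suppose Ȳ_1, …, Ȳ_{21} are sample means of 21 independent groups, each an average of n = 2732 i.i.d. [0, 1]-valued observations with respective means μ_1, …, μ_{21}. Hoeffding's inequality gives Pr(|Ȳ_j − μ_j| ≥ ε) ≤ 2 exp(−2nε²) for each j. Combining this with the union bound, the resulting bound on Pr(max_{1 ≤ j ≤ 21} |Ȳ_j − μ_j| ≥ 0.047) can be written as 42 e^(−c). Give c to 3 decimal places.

12.070

Union bound over the 21 events: Pr(max_{1 ≤ j ≤ 21} |Ȳ_j − μ_j| ≥ 0.047) ≤ 21·2·exp(−2nε²) = 42 exp(−2·2732·0.047²).
So c = 2·2732·0.047² = 12.0700.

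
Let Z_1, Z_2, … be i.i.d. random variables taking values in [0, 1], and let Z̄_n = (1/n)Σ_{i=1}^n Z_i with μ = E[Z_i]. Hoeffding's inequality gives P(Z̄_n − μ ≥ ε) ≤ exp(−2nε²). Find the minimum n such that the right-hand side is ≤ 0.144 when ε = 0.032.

Require exp(−2nε²) ≤ 0.144, i.e. 2nε² ≥ ln(1/0.144) = 1.937942.
So n ≥ 1.937942 / (2·0.032²) = 946.261.
The smallest integer n is 947.

947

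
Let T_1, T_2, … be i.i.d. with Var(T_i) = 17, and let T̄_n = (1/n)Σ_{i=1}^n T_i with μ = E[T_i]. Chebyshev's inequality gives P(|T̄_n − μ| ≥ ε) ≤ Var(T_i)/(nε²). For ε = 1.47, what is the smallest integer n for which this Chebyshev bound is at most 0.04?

Require 17/(n·1.47²) ≤ 0.04, i.e. n ≥ 17/(0.04·1.47²) = 196.677.
The smallest integer n is 197.

197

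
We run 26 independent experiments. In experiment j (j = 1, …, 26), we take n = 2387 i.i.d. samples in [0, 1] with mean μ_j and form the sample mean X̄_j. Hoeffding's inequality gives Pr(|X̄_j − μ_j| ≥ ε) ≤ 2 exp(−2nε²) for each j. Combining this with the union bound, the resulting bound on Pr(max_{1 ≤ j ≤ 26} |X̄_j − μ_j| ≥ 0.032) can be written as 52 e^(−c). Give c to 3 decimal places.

4.889

Union bound over the 26 events: Pr(max_{1 ≤ j ≤ 26} |X̄_j − μ_j| ≥ 0.032) ≤ 26·2·exp(−2nε²) = 52 exp(−2·2387·0.032²).
So c = 2·2387·0.032² = 4.8886.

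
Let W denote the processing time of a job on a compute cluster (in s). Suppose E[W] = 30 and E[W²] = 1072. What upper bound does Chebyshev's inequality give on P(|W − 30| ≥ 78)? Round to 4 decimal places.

Var(W) = E[W²] − (E[W])² = 1072 − 900 = 172.
Chebyshev's inequality: P(|W − μ| ≥ t) ≤ Var(W)/t² = 172/6084 = 0.0283.

0.0283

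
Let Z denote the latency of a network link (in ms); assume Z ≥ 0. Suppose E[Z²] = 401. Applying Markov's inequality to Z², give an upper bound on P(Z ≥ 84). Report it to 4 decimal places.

0.0568

Since Z ≥ 0, the event {Z ≥ 84} is the same as {Z² ≥ 7056}.
Markov's inequality applied to Z² gives P(Z² ≥ 7056) ≤ E[Z²]/7056 = 401/7056 = 0.0568.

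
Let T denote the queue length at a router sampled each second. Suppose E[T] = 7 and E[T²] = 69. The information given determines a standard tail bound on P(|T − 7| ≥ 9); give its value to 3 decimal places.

0.247

The first two moments determine the variance, so Chebyshev's inequality is the sharpest standard bound available.
Var(T) = E[T²] − (E[T])² = 69 − 49 = 20.
Chebyshev's inequality: P(|T − μ| ≥ t) ≤ Var(T)/t² = 20/81 = 0.2469.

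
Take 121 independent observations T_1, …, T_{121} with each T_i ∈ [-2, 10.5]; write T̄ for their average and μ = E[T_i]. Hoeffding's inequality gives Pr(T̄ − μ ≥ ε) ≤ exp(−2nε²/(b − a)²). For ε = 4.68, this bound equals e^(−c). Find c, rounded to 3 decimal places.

33.922

c = 2nε²/(b − a)² = 2·121·4.68² / 12.5² = 33.9224.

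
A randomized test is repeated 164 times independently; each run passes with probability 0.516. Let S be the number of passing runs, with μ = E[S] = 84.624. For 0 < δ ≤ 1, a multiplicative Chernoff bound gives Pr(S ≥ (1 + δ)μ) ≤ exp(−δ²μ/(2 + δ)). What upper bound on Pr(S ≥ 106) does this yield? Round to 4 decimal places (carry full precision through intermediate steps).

0.0910

Write 106 = (1 + δ)μ, so δ = 106/84.624 − 1 = 0.2525997…
Then the exponent is δ²μ/(2 + δ) = (106 − μ)² / (μ·(2 + δ)) = 2.397040.
Bound = exp(−2.397040) = 0.09099.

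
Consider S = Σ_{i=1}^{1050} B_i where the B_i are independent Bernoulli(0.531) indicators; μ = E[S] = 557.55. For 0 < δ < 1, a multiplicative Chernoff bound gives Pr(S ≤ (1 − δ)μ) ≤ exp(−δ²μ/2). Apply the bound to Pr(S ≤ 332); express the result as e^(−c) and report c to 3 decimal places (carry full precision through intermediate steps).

Write 332 = (1 − δ)μ, so δ = 1 − 332/557.55 = 0.4045377…
Then the exponent is δ²μ/2 = (μ − 332)²/(2μ) = 45.621740.

45.622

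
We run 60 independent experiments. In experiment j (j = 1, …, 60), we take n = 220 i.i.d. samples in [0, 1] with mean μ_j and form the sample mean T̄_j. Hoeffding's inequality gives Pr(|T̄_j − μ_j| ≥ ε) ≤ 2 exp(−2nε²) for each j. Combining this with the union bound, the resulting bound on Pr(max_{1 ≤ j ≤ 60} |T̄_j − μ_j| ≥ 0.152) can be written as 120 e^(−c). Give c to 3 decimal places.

10.166

Union bound over the 60 events: Pr(max_{1 ≤ j ≤ 60} |T̄_j − μ_j| ≥ 0.152) ≤ 60·2·exp(−2nε²) = 120 exp(−2·220·0.152²).
So c = 2·220·0.152² = 10.1658.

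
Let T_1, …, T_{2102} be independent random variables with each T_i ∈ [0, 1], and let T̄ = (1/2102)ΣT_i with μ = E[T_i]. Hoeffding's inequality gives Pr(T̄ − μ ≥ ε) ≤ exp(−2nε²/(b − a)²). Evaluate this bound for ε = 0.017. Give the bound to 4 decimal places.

Exponent: 2nε²/(b − a)² = 2·2102·0.017² / 1² = 1.21496.
Bound = exp(−1.21496) = 0.29672.

0.2967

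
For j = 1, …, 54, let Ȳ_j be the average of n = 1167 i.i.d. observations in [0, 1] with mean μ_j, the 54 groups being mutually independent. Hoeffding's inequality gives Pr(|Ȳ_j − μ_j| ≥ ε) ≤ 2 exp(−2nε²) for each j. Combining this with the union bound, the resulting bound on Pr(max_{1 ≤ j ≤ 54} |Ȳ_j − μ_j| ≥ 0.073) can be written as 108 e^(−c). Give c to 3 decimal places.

12.438

Union bound over the 54 events: Pr(max_{1 ≤ j ≤ 54} |Ȳ_j − μ_j| ≥ 0.073) ≤ 54·2·exp(−2nε²) = 108 exp(−2·1167·0.073²).
So c = 2·1167·0.073² = 12.4379.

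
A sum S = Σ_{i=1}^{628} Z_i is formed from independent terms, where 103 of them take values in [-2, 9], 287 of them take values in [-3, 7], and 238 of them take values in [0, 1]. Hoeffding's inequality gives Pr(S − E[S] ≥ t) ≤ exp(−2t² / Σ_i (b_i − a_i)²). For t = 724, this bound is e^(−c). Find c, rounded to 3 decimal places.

Σ(b_i − a_i)² = 103·11² + 287·10² + 238·1² = 41401.
c = 2t² / 41401 = 2·724² / 41401 = 25.3219.

25.322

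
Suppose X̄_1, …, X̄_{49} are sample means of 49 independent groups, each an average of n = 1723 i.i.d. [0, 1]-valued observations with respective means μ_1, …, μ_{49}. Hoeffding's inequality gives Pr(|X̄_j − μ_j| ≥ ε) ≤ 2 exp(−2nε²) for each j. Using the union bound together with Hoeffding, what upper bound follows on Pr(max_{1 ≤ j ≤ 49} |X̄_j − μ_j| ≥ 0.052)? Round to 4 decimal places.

Per-experiment Hoeffding bound: 2·exp(−2·1723·0.052²) = 2·exp(−9.31798) = 0.00017959.
Union bound over 49 events: 49·0.00017959 = 0.00880.

0.0088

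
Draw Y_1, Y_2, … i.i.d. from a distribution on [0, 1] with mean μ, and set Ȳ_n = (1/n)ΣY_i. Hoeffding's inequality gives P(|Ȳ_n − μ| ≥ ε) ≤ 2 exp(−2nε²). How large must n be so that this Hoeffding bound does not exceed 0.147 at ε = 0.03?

Require 2·exp(−2nε²) ≤ 0.147, i.e. 2nε² ≥ ln(2/0.147) = 2.610470.
So n ≥ 2.610470 / (2·0.03²) = 1450.261.
The smallest integer n is 1451.

1451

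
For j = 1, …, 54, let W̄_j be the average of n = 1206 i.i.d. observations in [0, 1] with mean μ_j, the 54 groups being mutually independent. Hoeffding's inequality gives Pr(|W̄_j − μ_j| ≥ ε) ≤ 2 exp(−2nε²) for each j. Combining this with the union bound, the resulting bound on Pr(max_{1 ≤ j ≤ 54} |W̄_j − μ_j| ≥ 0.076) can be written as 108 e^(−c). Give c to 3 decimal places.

13.932

Union bound over the 54 events: Pr(max_{1 ≤ j ≤ 54} |W̄_j − μ_j| ≥ 0.076) ≤ 54·2·exp(−2nε²) = 108 exp(−2·1206·0.076²).
So c = 2·1206·0.076² = 13.9317.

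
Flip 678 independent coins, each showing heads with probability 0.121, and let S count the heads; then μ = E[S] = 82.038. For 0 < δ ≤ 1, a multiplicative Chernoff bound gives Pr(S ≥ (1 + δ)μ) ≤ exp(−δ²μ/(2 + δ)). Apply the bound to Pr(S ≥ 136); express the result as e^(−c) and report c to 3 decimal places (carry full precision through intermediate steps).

Write 136 = (1 + δ)μ, so δ = 136/82.038 − 1 = 0.6577684…
Then the exponent is δ²μ/(2 + δ) = (136 − μ)² / (μ·(2 + δ)) = 13.355000.

13.355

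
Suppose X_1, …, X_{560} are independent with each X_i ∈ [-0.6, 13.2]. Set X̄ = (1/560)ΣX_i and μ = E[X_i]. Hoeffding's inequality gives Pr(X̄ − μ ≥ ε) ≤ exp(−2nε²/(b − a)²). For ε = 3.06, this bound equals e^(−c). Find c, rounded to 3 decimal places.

55.068

c = 2nε²/(b − a)² = 2·560·3.06² / 13.8² = 55.0684.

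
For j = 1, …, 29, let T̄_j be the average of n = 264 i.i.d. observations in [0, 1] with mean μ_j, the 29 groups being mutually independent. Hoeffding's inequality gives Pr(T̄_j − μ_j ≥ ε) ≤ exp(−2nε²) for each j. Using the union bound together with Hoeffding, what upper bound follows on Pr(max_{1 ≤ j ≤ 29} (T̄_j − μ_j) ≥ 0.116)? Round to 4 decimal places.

Per-experiment Hoeffding bound: exp(−2·264·0.116²) = exp(−7.10477) = 0.00082118.
Union bound over 29 events: 29·0.00082118 = 0.02381.

0.0238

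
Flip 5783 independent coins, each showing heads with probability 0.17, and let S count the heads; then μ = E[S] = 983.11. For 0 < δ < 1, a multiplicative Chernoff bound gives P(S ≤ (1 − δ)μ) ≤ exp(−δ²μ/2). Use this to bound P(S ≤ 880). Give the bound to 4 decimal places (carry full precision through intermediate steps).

0.0045

Write 880 = (1 − δ)μ, so δ = 1 − 880/983.11 = 0.1048814…
Then the exponent is δ²μ/2 = (μ − 880)²/(2μ) = 5.407163.
Bound = exp(−5.407163) = 0.00448.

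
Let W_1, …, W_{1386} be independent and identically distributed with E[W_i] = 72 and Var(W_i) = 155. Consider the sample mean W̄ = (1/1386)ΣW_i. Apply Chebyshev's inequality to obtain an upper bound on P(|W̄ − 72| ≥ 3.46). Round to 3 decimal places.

Var(W̄) = Var(W_i)/n = 155/1386 = 0.11183.
Chebyshev: P(|W̄ − 72| ≥ 3.46) ≤ Var(W̄)/(3.46)² = 155/(1386·3.46²) = 0.0093.

0.009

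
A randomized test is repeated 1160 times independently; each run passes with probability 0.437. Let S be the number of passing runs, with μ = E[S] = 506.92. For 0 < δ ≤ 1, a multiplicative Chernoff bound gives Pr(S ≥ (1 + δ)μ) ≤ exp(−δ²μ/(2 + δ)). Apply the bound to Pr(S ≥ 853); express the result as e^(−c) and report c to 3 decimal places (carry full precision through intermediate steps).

Write 853 = (1 + δ)μ, so δ = 853/506.92 − 1 = 0.6827113…
Then the exponent is δ²μ/(2 + δ) = (853 − μ)² / (μ·(2 + δ)) = 88.072362.

88.072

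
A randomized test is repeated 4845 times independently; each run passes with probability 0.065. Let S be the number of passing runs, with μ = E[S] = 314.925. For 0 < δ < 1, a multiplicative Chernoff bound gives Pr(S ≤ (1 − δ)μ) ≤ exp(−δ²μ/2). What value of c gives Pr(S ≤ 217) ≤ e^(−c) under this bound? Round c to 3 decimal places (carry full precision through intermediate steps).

15.225

Write 217 = (1 − δ)μ, so δ = 1 − 217/314.925 = 0.3109471…
Then the exponent is δ²μ/2 = (μ − 217)²/(2μ) = 15.224745.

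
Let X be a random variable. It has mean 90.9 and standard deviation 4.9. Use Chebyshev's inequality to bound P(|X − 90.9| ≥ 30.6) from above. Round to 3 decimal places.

0.026

Chebyshev: P(|X − μ| ≥ t) ≤ Var(X)/t².
Var(X) = σ² = 4.9² = 24.01.
Bound = 24.01 / 936.36 = 0.0256.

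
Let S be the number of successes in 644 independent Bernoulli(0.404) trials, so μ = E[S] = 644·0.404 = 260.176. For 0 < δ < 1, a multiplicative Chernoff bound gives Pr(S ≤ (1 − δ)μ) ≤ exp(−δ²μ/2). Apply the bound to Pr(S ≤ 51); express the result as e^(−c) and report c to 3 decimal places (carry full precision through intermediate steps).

Write 51 = (1 − δ)μ, so δ = 1 − 51/260.176 = 0.8039788…
Then the exponent is δ²μ/2 = (μ − 51)²/(2μ) = 84.086539.

84.087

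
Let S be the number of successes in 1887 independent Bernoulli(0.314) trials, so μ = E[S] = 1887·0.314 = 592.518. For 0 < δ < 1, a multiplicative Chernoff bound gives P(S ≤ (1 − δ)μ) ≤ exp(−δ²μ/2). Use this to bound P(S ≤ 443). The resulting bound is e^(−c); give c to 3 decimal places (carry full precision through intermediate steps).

18.865

Write 443 = (1 − δ)μ, so δ = 1 − 443/592.518 = 0.2523434…
Then the exponent is δ²μ/2 = (μ − 443)²/(2μ) = 18.864939.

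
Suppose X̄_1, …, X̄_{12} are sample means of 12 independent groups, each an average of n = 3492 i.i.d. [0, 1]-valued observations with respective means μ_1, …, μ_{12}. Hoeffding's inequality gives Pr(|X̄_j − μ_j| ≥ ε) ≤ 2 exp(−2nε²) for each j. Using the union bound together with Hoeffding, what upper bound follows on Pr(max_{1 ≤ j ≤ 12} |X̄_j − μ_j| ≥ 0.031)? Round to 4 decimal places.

0.0292

Per-experiment Hoeffding bound: 2·exp(−2·3492·0.031²) = 2·exp(−6.71162) = 0.0024334.
Union bound over 12 events: 12·0.0024334 = 0.02920.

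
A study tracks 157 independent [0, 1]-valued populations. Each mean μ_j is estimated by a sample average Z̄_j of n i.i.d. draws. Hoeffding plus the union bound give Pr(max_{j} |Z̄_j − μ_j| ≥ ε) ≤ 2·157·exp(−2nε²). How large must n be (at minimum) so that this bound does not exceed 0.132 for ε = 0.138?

Need 2·157·exp(−2nε²) ≤ 0.132, i.e. exp(−2nε²) ≤ 0.132/314.
So 2nε² ≥ ln(314/0.132) = 7.774346.
Hence n ≥ 7.774346/(2·0.138²) = 204.115.
The smallest integer n is 205.

205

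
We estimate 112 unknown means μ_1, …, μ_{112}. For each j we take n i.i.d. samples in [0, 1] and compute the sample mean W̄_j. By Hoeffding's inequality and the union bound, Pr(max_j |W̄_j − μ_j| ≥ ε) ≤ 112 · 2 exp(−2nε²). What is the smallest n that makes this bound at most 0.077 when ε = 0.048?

Need 2·112·exp(−2nε²) ≤ 0.077, i.e. exp(−2nε²) ≤ 0.077/224.
So 2nε² ≥ ln(224/0.077) = 7.975596.
Hence n ≥ 7.975596/(2·0.048²) = 1730.815.
The smallest integer n is 1731.

1731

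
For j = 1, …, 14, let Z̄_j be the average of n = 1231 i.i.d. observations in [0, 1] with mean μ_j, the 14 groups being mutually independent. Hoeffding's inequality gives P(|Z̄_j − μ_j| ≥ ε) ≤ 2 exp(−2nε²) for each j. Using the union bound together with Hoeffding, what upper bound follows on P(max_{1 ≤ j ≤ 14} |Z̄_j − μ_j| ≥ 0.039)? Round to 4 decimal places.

Per-experiment Hoeffding bound: 2·exp(−2·1231·0.039²) = 2·exp(−3.74470) = 0.047285.
Union bound over 14 events: 14·0.047285 = 0.66199.

0.6620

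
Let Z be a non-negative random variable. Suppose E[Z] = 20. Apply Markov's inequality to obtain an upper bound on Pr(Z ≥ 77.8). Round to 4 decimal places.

Markov's inequality: for a non-negative random variable, Pr(Z ≥ a) ≤ E[Z]/a.
Here E[Z] = 20 and a = 77.8, so the bound is 20/77.8 = 0.2571.

0.2571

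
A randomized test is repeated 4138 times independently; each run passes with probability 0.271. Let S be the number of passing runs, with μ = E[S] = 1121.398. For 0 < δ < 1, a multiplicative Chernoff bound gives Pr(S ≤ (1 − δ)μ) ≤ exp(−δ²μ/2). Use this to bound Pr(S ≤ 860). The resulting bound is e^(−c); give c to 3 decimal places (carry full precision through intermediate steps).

Write 860 = (1 − δ)μ, so δ = 1 − 860/1121.398 = 0.2331001…
Then the exponent is δ²μ/2 = (μ − 860)²/(2μ) = 30.465952.

30.466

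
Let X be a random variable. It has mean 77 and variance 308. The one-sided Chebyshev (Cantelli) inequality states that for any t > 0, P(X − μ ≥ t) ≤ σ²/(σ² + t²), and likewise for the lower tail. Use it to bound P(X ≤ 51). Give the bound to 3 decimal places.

0.313

Here σ² = 308 and t = 26, so σ² + t² = 984.
Cantelli's bound: 308/984 = 0.3130.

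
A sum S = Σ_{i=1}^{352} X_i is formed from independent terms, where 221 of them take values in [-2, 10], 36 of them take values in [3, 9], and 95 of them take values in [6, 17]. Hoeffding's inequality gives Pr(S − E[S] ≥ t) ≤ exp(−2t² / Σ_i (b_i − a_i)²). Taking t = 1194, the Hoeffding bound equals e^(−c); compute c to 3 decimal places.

Σ(b_i − a_i)² = 221·12² + 36·6² + 95·11² = 44615.
c = 2t² / 44615 = 2·1194² / 44615 = 63.9084.

63.908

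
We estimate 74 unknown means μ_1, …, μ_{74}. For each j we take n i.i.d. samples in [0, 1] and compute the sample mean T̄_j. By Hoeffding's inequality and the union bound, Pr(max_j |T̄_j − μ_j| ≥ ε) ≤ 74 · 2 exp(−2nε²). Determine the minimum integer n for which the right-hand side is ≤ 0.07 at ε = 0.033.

3516

Need 2·74·exp(−2nε²) ≤ 0.07, i.e. exp(−2nε²) ≤ 0.07/148.
So 2nε² ≥ ln(148/0.07) = 7.656472.
Hence n ≥ 7.656472/(2·0.033²) = 3515.368.
The smallest integer n is 3516.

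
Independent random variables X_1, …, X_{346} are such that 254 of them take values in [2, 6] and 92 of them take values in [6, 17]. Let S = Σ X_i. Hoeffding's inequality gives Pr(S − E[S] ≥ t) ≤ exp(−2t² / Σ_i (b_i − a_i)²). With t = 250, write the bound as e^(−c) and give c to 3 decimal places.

8.226

Σ(b_i − a_i)² = 254·4² + 92·11² = 15196.
c = 2t² / 15196 = 2·250² / 15196 = 8.2258.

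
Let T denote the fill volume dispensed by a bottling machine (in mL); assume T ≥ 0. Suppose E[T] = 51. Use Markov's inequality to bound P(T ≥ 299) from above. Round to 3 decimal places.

0.171

Markov's inequality: for a non-negative random variable, P(T ≥ a) ≤ E[T]/a.
Here E[T] = 51 and a = 299, so the bound is 51/299 = 0.1706.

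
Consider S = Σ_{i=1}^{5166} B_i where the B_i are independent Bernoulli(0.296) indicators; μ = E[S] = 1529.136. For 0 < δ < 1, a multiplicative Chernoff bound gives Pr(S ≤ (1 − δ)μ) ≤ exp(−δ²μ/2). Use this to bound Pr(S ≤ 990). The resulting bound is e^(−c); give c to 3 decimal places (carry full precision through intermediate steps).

Write 990 = (1 − δ)μ, so δ = 1 − 990/1529.136 = 0.3525756…
Then the exponent is δ²μ/2 = (μ − 990)²/(2μ) = 95.043092.

95.043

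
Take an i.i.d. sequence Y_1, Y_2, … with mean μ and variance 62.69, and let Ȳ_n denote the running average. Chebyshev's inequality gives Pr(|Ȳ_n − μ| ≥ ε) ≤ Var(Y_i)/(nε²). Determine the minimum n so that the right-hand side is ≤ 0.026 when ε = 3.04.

261

Require 62.69/(n·3.04²) ≤ 0.026, i.e. n ≥ 62.69/(0.026·3.04²) = 260.902.
The smallest integer n is 261.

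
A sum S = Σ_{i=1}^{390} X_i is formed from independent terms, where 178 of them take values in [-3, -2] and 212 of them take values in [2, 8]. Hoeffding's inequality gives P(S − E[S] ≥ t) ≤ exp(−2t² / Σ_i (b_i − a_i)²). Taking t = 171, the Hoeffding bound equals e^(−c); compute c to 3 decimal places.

7.488

Σ(b_i − a_i)² = 178·1² + 212·6² = 7810.
c = 2t² / 7810 = 2·171² / 7810 = 7.4881.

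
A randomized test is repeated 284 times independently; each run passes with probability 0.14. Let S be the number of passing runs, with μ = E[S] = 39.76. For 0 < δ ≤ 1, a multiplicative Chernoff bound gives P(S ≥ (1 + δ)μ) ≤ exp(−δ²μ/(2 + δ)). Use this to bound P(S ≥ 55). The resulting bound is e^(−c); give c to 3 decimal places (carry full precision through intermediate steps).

Write 55 = (1 + δ)μ, so δ = 55/39.76 − 1 = 0.3832998…
Then the exponent is δ²μ/(2 + δ) = (55 − μ)² / (μ·(2 + δ)) = 2.451009.

2.451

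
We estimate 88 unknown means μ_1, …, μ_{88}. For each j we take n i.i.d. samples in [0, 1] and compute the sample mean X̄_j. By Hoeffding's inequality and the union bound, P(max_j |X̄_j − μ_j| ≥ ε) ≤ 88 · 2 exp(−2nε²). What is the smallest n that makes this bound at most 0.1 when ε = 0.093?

433

Need 2·88·exp(−2nε²) ≤ 0.1, i.e. exp(−2nε²) ≤ 0.1/176.
So 2nε² ≥ ln(176/0.1) = 7.473069.
Hence n ≥ 7.473069/(2·0.093²) = 432.019.
The smallest integer n is 433.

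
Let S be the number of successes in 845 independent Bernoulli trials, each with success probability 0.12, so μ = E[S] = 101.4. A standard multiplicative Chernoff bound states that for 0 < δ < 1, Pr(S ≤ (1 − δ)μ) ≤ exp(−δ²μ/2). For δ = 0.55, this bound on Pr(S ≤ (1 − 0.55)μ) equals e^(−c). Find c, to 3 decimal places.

15.337

c = δ²μ/2 = 0.55²·101.4/2 = 15.3368.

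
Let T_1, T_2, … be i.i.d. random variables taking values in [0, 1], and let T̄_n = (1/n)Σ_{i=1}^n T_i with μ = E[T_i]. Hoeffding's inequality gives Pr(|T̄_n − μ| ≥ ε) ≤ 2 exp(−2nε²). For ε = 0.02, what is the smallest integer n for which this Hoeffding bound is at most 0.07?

4191

Require 2·exp(−2nε²) ≤ 0.07, i.e. 2nε² ≥ ln(2/0.07) = 3.352407.
So n ≥ 3.352407 / (2·0.02²) = 4190.509.
The smallest integer n is 4191.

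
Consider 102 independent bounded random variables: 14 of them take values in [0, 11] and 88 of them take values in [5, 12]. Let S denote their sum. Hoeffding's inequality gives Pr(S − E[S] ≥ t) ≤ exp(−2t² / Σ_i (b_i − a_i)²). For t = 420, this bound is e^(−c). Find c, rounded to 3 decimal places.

58.741

Σ(b_i − a_i)² = 14·11² + 88·7² = 6006.
c = 2t² / 6006 = 2·420² / 6006 = 58.7413.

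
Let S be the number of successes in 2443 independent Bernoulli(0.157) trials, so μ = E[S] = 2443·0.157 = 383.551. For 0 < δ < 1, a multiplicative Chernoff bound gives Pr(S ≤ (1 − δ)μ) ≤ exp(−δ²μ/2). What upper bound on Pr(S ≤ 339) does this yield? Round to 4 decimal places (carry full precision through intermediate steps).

Write 339 = (1 − δ)μ, so δ = 1 − 339/383.551 = 0.116154…
Then the exponent is δ²μ/2 = (μ − 339)²/(2μ) = 2.587389.
Bound = exp(−2.587389) = 0.07522.

0.0752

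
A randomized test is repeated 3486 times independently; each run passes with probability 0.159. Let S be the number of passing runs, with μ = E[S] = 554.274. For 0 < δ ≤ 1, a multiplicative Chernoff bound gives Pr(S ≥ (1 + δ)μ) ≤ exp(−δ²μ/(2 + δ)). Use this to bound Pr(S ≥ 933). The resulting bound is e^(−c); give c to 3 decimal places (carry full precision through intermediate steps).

Write 933 = (1 + δ)μ, so δ = 933/554.274 − 1 = 0.683283…
Then the exponent is δ²μ/(2 + δ) = (933 − μ)² / (μ·(2 + δ)) = 96.440456.

96.440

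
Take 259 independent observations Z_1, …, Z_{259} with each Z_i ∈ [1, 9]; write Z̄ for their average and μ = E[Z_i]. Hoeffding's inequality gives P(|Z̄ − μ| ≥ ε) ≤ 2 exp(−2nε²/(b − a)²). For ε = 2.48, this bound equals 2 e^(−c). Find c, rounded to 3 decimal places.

c = 2nε²/(b − a)² = 2·259·2.48² / 8² = 49.7798.

49.780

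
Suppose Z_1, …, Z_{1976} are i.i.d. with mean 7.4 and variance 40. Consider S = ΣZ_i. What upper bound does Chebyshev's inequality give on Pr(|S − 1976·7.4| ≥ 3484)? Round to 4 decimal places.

0.0065

Var(S) = n·Var(Z_i) = 1976·40 = 79040.
Chebyshev: Pr(|S − 1976·7.4| ≥ 3484) ≤ Var(S)/3484² = 79040/12138256 = 0.0065.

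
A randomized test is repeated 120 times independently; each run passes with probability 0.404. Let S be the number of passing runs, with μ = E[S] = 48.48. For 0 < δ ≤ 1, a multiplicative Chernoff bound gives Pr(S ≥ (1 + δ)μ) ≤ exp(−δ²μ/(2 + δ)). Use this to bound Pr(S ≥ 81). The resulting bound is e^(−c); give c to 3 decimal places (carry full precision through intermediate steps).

Write 81 = (1 + δ)μ, so δ = 81/48.48 − 1 = 0.6707921…
Then the exponent is δ²μ/(2 + δ) = (81 − μ)² / (μ·(2 + δ)) = 8.167674.

8.168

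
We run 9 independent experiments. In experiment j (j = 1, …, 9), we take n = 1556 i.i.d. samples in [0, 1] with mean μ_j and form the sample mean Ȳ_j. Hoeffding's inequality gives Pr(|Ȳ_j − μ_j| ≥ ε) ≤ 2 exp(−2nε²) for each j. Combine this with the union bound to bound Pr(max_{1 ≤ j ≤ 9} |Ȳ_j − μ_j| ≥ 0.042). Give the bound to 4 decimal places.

Per-experiment Hoeffding bound: 2·exp(−2·1556·0.042²) = 2·exp(−5.48957) = 0.0082593.
Union bound over 9 events: 9·0.0082593 = 0.07433.

0.0743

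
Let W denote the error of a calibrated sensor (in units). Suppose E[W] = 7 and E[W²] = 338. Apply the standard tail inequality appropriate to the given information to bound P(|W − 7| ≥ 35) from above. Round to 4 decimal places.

0.2359

The first two moments determine the variance, so Chebyshev's inequality is the sharpest standard bound available.
Var(W) = E[W²] − (E[W])² = 338 − 49 = 289.
Chebyshev's inequality: P(|W − μ| ≥ t) ≤ Var(W)/t² = 289/1225 = 0.2359.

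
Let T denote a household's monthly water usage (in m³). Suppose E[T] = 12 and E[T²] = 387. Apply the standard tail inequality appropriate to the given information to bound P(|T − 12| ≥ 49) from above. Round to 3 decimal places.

0.101

The first two moments determine the variance, so Chebyshev's inequality is the sharpest standard bound available.
Var(T) = E[T²] − (E[T])² = 387 − 144 = 243.
Chebyshev's inequality: P(|T − μ| ≥ t) ≤ Var(T)/t² = 243/2401 = 0.1012.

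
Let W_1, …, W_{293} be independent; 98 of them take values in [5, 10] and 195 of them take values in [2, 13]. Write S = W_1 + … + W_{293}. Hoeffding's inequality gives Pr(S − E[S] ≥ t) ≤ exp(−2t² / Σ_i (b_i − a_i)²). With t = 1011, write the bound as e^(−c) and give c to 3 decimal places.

Σ(b_i − a_i)² = 98·5² + 195·11² = 26045.
c = 2t² / 26045 = 2·1011² / 26045 = 78.4888.

78.489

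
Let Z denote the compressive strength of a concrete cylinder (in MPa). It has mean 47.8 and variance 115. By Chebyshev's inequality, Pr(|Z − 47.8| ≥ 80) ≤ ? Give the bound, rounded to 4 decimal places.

0.0180

Chebyshev: Pr(|Z − μ| ≥ t) ≤ Var(Z)/t².
Bound = 115 / 6400 = 0.0180.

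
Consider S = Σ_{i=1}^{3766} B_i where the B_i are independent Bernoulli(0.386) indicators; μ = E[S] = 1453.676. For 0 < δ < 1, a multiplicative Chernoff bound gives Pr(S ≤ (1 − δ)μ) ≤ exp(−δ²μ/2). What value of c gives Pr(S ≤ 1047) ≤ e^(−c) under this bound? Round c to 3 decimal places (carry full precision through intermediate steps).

56.885

Write 1047 = (1 − δ)μ, so δ = 1 − 1047/1453.676 = 0.279757…
Then the exponent is δ²μ/2 = (μ − 1047)²/(2μ) = 56.885224.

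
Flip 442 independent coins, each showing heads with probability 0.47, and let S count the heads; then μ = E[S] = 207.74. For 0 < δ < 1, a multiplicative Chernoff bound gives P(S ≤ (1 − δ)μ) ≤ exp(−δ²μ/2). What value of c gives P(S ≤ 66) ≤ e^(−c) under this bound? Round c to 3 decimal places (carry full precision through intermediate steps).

Write 66 = (1 − δ)μ, so δ = 1 − 66/207.74 = 0.6822952…
Then the exponent is δ²μ/2 = (μ − 66)²/(2μ) = 48.354259.

48.354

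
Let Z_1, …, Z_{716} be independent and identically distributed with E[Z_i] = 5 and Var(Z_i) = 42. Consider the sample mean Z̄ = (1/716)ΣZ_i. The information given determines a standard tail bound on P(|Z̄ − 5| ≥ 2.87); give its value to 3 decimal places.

With mean and variance of each term known, Chebyshev's inequality bounds the deviation of the sum (or sample mean).
Var(Z̄) = Var(Z_i)/n = 42/716 = 0.058659.
Chebyshev: P(|Z̄ − 5| ≥ 2.87) ≤ Var(Z̄)/(2.87)² = 42/(716·2.87²) = 0.0071.

0.007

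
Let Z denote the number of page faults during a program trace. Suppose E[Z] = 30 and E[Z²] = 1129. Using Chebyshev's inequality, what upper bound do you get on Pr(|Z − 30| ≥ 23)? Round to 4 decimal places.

Var(Z) = E[Z²] − (E[Z])² = 1129 − 900 = 229.
Chebyshev's inequality: Pr(|Z − μ| ≥ t) ≤ Var(Z)/t² = 229/529 = 0.4329.

0.4329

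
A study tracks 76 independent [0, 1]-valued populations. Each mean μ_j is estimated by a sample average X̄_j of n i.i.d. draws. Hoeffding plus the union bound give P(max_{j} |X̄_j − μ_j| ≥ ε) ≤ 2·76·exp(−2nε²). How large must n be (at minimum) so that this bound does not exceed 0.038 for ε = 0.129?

Need 2·76·exp(−2nε²) ≤ 0.038, i.e. exp(−2nε²) ≤ 0.038/152.
So 2nε² ≥ ln(152/0.038) = 8.294050.
Hence n ≥ 8.294050/(2·0.129²) = 249.205.
The smallest integer n is 250.

250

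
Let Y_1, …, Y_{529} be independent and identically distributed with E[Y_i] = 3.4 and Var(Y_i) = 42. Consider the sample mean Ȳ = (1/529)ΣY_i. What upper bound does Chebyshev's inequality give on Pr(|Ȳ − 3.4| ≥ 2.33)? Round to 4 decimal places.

Var(Ȳ) = Var(Y_i)/n = 42/529 = 0.079395.
Chebyshev: Pr(|Ȳ − 3.4| ≥ 2.33) ≤ Var(Ȳ)/(2.33)² = 42/(529·2.33²) = 0.0146.

0.0146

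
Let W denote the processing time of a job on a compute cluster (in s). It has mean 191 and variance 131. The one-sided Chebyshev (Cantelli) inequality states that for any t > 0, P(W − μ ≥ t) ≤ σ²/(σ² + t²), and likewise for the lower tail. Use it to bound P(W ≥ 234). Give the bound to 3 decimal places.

Here σ² = 131 and t = 43, so σ² + t² = 1980.
Cantelli's bound: 131/1980 = 0.0662.

0.066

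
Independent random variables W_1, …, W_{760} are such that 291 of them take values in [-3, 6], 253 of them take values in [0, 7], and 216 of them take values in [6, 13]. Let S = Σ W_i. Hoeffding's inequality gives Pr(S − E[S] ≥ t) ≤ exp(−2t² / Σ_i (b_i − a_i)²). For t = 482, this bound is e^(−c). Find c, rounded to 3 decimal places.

9.981

Σ(b_i − a_i)² = 291·9² + 253·7² + 216·7² = 46552.
c = 2t² / 46552 = 2·482² / 46552 = 9.9813.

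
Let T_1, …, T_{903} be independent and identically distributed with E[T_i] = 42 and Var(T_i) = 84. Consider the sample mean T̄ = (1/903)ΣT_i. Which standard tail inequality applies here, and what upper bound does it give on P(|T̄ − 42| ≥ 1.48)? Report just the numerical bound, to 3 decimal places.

0.042

With mean and variance of each term known, Chebyshev's inequality bounds the deviation of the sum (or sample mean).
Var(T̄) = Var(T_i)/n = 84/903 = 0.093023.
Chebyshev: P(|T̄ − 42| ≥ 1.48) ≤ Var(T̄)/(1.48)² = 84/(903·1.48²) = 0.0425.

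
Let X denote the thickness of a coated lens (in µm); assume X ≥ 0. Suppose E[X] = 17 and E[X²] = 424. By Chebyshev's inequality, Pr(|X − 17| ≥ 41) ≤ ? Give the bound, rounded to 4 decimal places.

Var(X) = E[X²] − (E[X])² = 424 − 289 = 135.
Chebyshev's inequality: Pr(|X − μ| ≥ t) ≤ Var(X)/t² = 135/1681 = 0.0803.

0.0803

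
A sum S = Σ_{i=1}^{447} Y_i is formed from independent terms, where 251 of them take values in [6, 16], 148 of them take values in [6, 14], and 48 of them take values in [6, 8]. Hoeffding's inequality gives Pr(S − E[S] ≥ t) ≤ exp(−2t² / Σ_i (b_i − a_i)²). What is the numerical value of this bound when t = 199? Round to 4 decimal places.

0.1025

Σ(b_i − a_i)² = 251·10² + 148·8² + 48·2² = 34764.
Exponent = 2·199² / 34764 = 2.27828.
Bound = exp(−2.27828) = 0.10246.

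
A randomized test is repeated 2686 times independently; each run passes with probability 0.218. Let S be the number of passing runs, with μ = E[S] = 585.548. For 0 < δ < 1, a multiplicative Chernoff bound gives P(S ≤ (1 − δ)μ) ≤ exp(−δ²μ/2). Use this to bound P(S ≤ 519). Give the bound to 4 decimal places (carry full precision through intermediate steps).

Write 519 = (1 − δ)μ, so δ = 1 − 519/585.548 = 0.1136508…
Then the exponent is δ²μ/2 = (μ − 519)²/(2μ) = 3.781617.
Bound = exp(−3.781617) = 0.02279.

0.0228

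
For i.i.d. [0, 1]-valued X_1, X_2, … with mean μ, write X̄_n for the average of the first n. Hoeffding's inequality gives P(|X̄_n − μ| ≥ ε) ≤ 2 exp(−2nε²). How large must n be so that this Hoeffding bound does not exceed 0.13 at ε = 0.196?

Require 2·exp(−2nε²) ≤ 0.13, i.e. 2nε² ≥ ln(2/0.13) = 2.733368.
So n ≥ 2.733368 / (2·0.196²) = 35.576.
The smallest integer n is 36.

36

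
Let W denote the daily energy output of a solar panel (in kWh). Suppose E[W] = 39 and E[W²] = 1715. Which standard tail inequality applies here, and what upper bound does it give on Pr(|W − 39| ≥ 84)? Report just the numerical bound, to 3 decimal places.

0.027

The first two moments determine the variance, so Chebyshev's inequality is the sharpest standard bound available.
Var(W) = E[W²] − (E[W])² = 1715 − 1521 = 194.
Chebyshev's inequality: Pr(|W − μ| ≥ t) ≤ Var(W)/t² = 194/7056 = 0.0275.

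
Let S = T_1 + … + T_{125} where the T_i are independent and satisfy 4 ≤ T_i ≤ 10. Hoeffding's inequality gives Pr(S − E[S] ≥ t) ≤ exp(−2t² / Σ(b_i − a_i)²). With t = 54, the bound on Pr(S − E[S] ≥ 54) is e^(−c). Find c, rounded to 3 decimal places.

Σ(b_i − a_i)² = 125·(6)² = 4500.
c = 2t²/4500 = 2·54²/4500 = 1.2960.

1.296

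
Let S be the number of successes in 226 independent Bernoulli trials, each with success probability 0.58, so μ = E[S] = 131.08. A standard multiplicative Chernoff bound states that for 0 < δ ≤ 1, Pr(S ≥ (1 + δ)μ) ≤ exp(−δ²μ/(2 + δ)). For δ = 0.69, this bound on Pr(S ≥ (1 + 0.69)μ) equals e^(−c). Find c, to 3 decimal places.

23.200

c = δ²μ/(2 + δ) = 0.69²·131.08/(2 + 0.69) = 23.1997.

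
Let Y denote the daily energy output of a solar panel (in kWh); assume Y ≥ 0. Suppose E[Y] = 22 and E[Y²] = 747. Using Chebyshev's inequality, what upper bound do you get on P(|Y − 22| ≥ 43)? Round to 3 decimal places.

0.142

Var(Y) = E[Y²] − (E[Y])² = 747 − 484 = 263.
Chebyshev's inequality: P(|Y − μ| ≥ t) ≤ Var(Y)/t² = 263/1849 = 0.1422.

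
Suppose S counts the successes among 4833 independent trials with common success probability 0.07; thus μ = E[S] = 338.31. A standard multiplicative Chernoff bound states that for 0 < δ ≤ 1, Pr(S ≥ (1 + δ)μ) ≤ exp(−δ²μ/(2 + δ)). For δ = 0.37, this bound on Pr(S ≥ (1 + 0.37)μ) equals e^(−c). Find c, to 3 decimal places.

19.542

c = δ²μ/(2 + δ) = 0.37²·338.31/(2 + 0.37) = 19.5420.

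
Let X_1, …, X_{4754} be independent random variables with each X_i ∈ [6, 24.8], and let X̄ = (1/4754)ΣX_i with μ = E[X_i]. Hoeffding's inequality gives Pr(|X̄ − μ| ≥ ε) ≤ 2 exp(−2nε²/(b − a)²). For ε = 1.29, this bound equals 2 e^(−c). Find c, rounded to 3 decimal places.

c = 2nε²/(b − a)² = 2·4754·1.29² / 18.8² = 44.7665.

44.766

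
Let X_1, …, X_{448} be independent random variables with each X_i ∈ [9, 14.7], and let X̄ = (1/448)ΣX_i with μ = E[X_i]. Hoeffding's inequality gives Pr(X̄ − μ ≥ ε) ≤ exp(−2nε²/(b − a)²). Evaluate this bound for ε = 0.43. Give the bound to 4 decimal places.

0.0061

Exponent: 2nε²/(b − a)² = 2·448·0.43² / 5.7² = 5.09912.
Bound = exp(−5.09912) = 0.00610.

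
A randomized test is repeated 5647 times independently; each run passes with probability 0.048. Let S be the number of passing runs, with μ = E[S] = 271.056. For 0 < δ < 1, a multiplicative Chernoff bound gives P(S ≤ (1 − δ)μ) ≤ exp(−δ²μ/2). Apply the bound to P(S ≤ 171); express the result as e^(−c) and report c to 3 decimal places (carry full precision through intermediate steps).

Write 171 = (1 − δ)μ, so δ = 1 − 171/271.056 = 0.3691341…
Then the exponent is δ²μ/2 = (μ − 171)²/(2μ) = 18.467038.

18.467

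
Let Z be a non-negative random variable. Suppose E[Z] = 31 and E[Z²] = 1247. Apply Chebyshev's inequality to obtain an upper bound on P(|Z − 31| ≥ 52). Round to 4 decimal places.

0.1058

Var(Z) = E[Z²] − (E[Z])² = 1247 − 961 = 286.
Chebyshev's inequality: P(|Z − μ| ≥ t) ≤ Var(Z)/t² = 286/2704 = 0.1058.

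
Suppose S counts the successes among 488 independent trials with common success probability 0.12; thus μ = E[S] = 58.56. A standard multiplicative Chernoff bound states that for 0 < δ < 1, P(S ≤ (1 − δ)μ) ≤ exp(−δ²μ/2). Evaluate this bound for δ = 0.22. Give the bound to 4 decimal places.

0.2424

Exponent = δ²μ/2 = 0.22²·58.56/2 = 1.4172.
Bound = exp(−1.4172) = 0.24240.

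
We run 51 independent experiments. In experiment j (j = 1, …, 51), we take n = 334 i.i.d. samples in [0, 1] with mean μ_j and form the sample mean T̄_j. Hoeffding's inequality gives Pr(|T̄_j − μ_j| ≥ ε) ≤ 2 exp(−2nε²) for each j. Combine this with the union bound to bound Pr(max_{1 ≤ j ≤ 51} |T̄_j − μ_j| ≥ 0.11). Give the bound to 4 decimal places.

0.0315

Per-experiment Hoeffding bound: 2·exp(−2·334·0.11²) = 2·exp(−8.08280) = 0.00061761.
Union bound over 51 events: 51·0.00061761 = 0.03150.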